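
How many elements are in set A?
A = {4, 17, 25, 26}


Set A = {4, 17, 25, 26}
Listing elements: 4, 17, 25, 26
Counting: 4 elements
|A| = 4

4


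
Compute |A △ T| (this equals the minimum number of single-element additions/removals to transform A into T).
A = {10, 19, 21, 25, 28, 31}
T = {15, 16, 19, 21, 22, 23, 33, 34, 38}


Set A = {10, 19, 21, 25, 28, 31}
Set T = {15, 16, 19, 21, 22, 23, 33, 34, 38}
Elements to remove from A (in A, not in T): {10, 25, 28, 31} → 4 removals
Elements to add to A (in T, not in A): {15, 16, 22, 23, 33, 34, 38} → 7 additions
Total edits = 4 + 7 = 11

11


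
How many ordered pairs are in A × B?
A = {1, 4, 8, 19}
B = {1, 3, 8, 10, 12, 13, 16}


Set A = {1, 4, 8, 19} has 4 elements.
Set B = {1, 3, 8, 10, 12, 13, 16} has 7 elements.
|A × B| = |A| × |B| = 4 × 7 = 28

28


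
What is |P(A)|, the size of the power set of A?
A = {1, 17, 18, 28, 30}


Set A = {1, 17, 18, 28, 30}
|A| = 5
The power set P(A) contains all subsets of A.
|P(A)| = 2^|A| = 2^5 = 32

32


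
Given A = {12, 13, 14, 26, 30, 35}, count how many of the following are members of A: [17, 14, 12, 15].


Set A = {12, 13, 14, 26, 30, 35}
Candidates: [17, 14, 12, 15]
Check each candidate:
17 ∉ A, 14 ∈ A, 12 ∈ A, 15 ∉ A
Count of candidates in A: 2

2


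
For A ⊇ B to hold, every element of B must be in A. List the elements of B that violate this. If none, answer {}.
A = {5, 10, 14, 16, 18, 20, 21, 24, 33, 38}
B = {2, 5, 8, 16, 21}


Set A = {5, 10, 14, 16, 18, 20, 21, 24, 33, 38}
Set B = {2, 5, 8, 16, 21}
Check each element of B against A:
2 ∉ A (include), 5 ∈ A, 8 ∉ A (include), 16 ∈ A, 21 ∈ A
Elements of B not in A: {2, 8}

{2, 8}


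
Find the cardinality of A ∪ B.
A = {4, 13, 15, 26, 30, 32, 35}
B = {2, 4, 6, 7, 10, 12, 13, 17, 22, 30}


Set A = {4, 13, 15, 26, 30, 32, 35}, |A| = 7
Set B = {2, 4, 6, 7, 10, 12, 13, 17, 22, 30}, |B| = 10
A ∩ B = {4, 13, 30}, |A ∩ B| = 3
|A ∪ B| = |A| + |B| - |A ∩ B| = 7 + 10 - 3 = 14

14


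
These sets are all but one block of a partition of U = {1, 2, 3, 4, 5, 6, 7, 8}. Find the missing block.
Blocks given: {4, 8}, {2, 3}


U = {1, 2, 3, 4, 5, 6, 7, 8}
Shown blocks: {4, 8}, {2, 3}
A partition's blocks are pairwise disjoint and cover U, so the missing block = U \ (union of shown blocks).
Union of shown blocks: {2, 3, 4, 8}
Missing block = U \ (union) = {1, 5, 6, 7}

{1, 5, 6, 7}


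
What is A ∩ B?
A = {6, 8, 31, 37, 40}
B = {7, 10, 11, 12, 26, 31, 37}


Set A = {6, 8, 31, 37, 40}
Set B = {7, 10, 11, 12, 26, 31, 37}
A ∩ B includes only elements in both sets.
Check each element of A against B:
6 ✗, 8 ✗, 31 ✓, 37 ✓, 40 ✗
A ∩ B = {31, 37}

{31, 37}


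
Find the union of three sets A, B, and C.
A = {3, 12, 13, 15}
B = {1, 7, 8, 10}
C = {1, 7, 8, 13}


Set A = {3, 12, 13, 15}
Set B = {1, 7, 8, 10}
Set C = {1, 7, 8, 13}
First, A ∪ B = {1, 3, 7, 8, 10, 12, 13, 15}
Then, (A ∪ B) ∪ C = {1, 3, 7, 8, 10, 12, 13, 15}

{1, 3, 7, 8, 10, 12, 13, 15}


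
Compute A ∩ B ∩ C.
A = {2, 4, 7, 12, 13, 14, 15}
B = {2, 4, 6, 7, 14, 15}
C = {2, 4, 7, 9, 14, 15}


Set A = {2, 4, 7, 12, 13, 14, 15}
Set B = {2, 4, 6, 7, 14, 15}
Set C = {2, 4, 7, 9, 14, 15}
First, A ∩ B = {2, 4, 7, 14, 15}
Then, (A ∩ B) ∩ C = {2, 4, 7, 14, 15}

{2, 4, 7, 14, 15}


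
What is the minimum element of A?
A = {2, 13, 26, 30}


Set A = {2, 13, 26, 30}
Elements in ascending order: 2, 13, 26, 30
The smallest element is 2.

2


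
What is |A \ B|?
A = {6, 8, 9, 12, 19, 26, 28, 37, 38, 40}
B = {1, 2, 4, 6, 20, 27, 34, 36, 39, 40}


Set A = {6, 8, 9, 12, 19, 26, 28, 37, 38, 40}
Set B = {1, 2, 4, 6, 20, 27, 34, 36, 39, 40}
A \ B = {8, 9, 12, 19, 26, 28, 37, 38}
|A \ B| = 8

8


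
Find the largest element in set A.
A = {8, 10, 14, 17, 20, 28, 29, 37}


Set A = {8, 10, 14, 17, 20, 28, 29, 37}
Elements in ascending order: 8, 10, 14, 17, 20, 28, 29, 37
The largest element is 37.

37


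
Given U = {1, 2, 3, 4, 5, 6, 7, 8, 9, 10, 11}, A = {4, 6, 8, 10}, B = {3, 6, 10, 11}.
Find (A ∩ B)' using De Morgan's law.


U = {1, 2, 3, 4, 5, 6, 7, 8, 9, 10, 11}
A = {4, 6, 8, 10}, B = {3, 6, 10, 11}
A ∩ B = {6, 10}
(A ∩ B)' = U \ (A ∩ B) = {1, 2, 3, 4, 5, 7, 8, 9, 11}
Verification via A' ∪ B': A' = {1, 2, 3, 5, 7, 9, 11}, B' = {1, 2, 4, 5, 7, 8, 9}
A' ∪ B' = {1, 2, 3, 4, 5, 7, 8, 9, 11} ✓

{1, 2, 3, 4, 5, 7, 8, 9, 11}


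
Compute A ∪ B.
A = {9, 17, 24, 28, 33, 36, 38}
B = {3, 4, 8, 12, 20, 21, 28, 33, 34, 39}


Set A = {9, 17, 24, 28, 33, 36, 38}
Set B = {3, 4, 8, 12, 20, 21, 28, 33, 34, 39}
A ∪ B includes all elements in either set.
Elements from A: {9, 17, 24, 28, 33, 36, 38}
Elements from B not already included: {3, 4, 8, 12, 20, 21, 34, 39}
A ∪ B = {3, 4, 8, 9, 12, 17, 20, 21, 24, 28, 33, 34, 36, 38, 39}

{3, 4, 8, 9, 12, 17, 20, 21, 24, 28, 33, 34, 36, 38, 39}


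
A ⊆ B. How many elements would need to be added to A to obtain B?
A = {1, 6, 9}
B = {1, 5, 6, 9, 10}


Set A = {1, 6, 9}, |A| = 3
Set B = {1, 5, 6, 9, 10}, |B| = 5
Since A ⊆ B: B \ A = {5, 10}
|B| - |A| = 5 - 3 = 2

2


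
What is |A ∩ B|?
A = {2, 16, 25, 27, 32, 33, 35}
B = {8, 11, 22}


Set A = {2, 16, 25, 27, 32, 33, 35}
Set B = {8, 11, 22}
A ∩ B = {}
|A ∩ B| = 0

0


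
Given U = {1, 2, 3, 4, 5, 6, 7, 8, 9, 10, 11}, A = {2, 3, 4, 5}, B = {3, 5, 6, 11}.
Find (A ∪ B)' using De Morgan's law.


U = {1, 2, 3, 4, 5, 6, 7, 8, 9, 10, 11}
A = {2, 3, 4, 5}, B = {3, 5, 6, 11}
A ∪ B = {2, 3, 4, 5, 6, 11}
(A ∪ B)' = U \ (A ∪ B) = {1, 7, 8, 9, 10}
Verification via A' ∩ B': A' = {1, 6, 7, 8, 9, 10, 11}, B' = {1, 2, 4, 7, 8, 9, 10}
A' ∩ B' = {1, 7, 8, 9, 10} ✓

{1, 7, 8, 9, 10}


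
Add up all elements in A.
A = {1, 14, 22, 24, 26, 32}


Set A = {1, 14, 22, 24, 26, 32}
Sum = 1 + 14 + 22 + 24 + 26 + 32 = 119

119


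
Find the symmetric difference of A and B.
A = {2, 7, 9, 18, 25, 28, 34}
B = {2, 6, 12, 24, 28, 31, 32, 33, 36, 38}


Set A = {2, 7, 9, 18, 25, 28, 34}
Set B = {2, 6, 12, 24, 28, 31, 32, 33, 36, 38}
A △ B = (A \ B) ∪ (B \ A)
Elements in A but not B: {7, 9, 18, 25, 34}
Elements in B but not A: {6, 12, 24, 31, 32, 33, 36, 38}
A △ B = {6, 7, 9, 12, 18, 24, 25, 31, 32, 33, 34, 36, 38}

{6, 7, 9, 12, 18, 24, 25, 31, 32, 33, 34, 36, 38}


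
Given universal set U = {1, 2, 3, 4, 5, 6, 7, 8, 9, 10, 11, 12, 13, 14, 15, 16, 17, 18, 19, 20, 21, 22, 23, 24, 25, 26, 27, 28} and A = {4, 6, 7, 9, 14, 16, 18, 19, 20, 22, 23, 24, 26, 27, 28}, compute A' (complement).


Universal set U = {1, 2, 3, 4, 5, 6, 7, 8, 9, 10, 11, 12, 13, 14, 15, 16, 17, 18, 19, 20, 21, 22, 23, 24, 25, 26, 27, 28}
Set A = {4, 6, 7, 9, 14, 16, 18, 19, 20, 22, 23, 24, 26, 27, 28}
A' = U \ A = elements in U but not in A
Checking each element of U:
1 (not in A, include), 2 (not in A, include), 3 (not in A, include), 4 (in A, exclude), 5 (not in A, include), 6 (in A, exclude), 7 (in A, exclude), 8 (not in A, include), 9 (in A, exclude), 10 (not in A, include), 11 (not in A, include), 12 (not in A, include), 13 (not in A, include), 14 (in A, exclude), 15 (not in A, include), 16 (in A, exclude), 17 (not in A, include), 18 (in A, exclude), 19 (in A, exclude), 20 (in A, exclude), 21 (not in A, include), 22 (in A, exclude), 23 (in A, exclude), 24 (in A, exclude), 25 (not in A, include), 26 (in A, exclude), 27 (in A, exclude), 28 (in A, exclude)
A' = {1, 2, 3, 5, 8, 10, 11, 12, 13, 15, 17, 21, 25}

{1, 2, 3, 5, 8, 10, 11, 12, 13, 15, 17, 21, 25}


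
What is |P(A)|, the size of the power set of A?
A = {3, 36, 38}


Set A = {3, 36, 38}
|A| = 3
The power set P(A) contains all subsets of A.
|P(A)| = 2^|A| = 2^3 = 8

8


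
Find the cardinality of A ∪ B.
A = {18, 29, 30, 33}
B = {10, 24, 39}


Set A = {18, 29, 30, 33}, |A| = 4
Set B = {10, 24, 39}, |B| = 3
A ∩ B = {}, |A ∩ B| = 0
|A ∪ B| = |A| + |B| - |A ∩ B| = 4 + 3 - 0 = 7

7


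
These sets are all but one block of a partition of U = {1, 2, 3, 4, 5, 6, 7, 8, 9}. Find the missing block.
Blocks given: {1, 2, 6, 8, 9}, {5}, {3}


U = {1, 2, 3, 4, 5, 6, 7, 8, 9}
Shown blocks: {1, 2, 6, 8, 9}, {5}, {3}
A partition's blocks are pairwise disjoint and cover U, so the missing block = U \ (union of shown blocks).
Union of shown blocks: {1, 2, 3, 5, 6, 8, 9}
Missing block = U \ (union) = {4, 7}

{4, 7}


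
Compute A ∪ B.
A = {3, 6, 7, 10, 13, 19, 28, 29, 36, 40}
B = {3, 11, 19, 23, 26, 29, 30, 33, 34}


Set A = {3, 6, 7, 10, 13, 19, 28, 29, 36, 40}
Set B = {3, 11, 19, 23, 26, 29, 30, 33, 34}
A ∪ B includes all elements in either set.
Elements from A: {3, 6, 7, 10, 13, 19, 28, 29, 36, 40}
Elements from B not already included: {11, 23, 26, 30, 33, 34}
A ∪ B = {3, 6, 7, 10, 11, 13, 19, 23, 26, 28, 29, 30, 33, 34, 36, 40}

{3, 6, 7, 10, 11, 13, 19, 23, 26, 28, 29, 30, 33, 34, 36, 40}


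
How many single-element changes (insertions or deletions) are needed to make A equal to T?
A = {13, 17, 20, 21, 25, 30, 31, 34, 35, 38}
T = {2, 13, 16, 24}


Set A = {13, 17, 20, 21, 25, 30, 31, 34, 35, 38}
Set T = {2, 13, 16, 24}
Elements to remove from A (in A, not in T): {17, 20, 21, 25, 30, 31, 34, 35, 38} → 9 removals
Elements to add to A (in T, not in A): {2, 16, 24} → 3 additions
Total edits = 9 + 3 = 12

12


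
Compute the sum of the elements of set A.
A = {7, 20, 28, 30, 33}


Set A = {7, 20, 28, 30, 33}
Sum = 7 + 20 + 28 + 30 + 33 = 118

118


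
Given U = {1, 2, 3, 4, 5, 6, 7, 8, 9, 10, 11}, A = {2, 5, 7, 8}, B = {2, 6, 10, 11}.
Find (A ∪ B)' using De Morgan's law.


U = {1, 2, 3, 4, 5, 6, 7, 8, 9, 10, 11}
A = {2, 5, 7, 8}, B = {2, 6, 10, 11}
A ∪ B = {2, 5, 6, 7, 8, 10, 11}
(A ∪ B)' = U \ (A ∪ B) = {1, 3, 4, 9}
Verification via A' ∩ B': A' = {1, 3, 4, 6, 9, 10, 11}, B' = {1, 3, 4, 5, 7, 8, 9}
A' ∩ B' = {1, 3, 4, 9} ✓

{1, 3, 4, 9}


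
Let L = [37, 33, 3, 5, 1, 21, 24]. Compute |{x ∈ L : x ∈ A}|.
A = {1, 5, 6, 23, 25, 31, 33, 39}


Set A = {1, 5, 6, 23, 25, 31, 33, 39}
Candidates: [37, 33, 3, 5, 1, 21, 24]
Check each candidate:
37 ∉ A, 33 ∈ A, 3 ∉ A, 5 ∈ A, 1 ∈ A, 21 ∉ A, 24 ∉ A
Count of candidates in A: 3

3


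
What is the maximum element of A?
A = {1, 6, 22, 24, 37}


Set A = {1, 6, 22, 24, 37}
Elements in ascending order: 1, 6, 22, 24, 37
The largest element is 37.

37


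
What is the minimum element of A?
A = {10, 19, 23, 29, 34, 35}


Set A = {10, 19, 23, 29, 34, 35}
Elements in ascending order: 10, 19, 23, 29, 34, 35
The smallest element is 10.

10


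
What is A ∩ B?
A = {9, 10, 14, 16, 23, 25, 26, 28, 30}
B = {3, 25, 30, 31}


Set A = {9, 10, 14, 16, 23, 25, 26, 28, 30}
Set B = {3, 25, 30, 31}
A ∩ B includes only elements in both sets.
Check each element of A against B:
9 ✗, 10 ✗, 14 ✗, 16 ✗, 23 ✗, 25 ✓, 26 ✗, 28 ✗, 30 ✓
A ∩ B = {25, 30}

{25, 30}


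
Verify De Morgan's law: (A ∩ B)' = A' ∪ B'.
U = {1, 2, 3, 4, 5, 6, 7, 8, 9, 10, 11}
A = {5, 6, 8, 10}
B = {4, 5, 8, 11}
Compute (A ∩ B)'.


U = {1, 2, 3, 4, 5, 6, 7, 8, 9, 10, 11}
A = {5, 6, 8, 10}, B = {4, 5, 8, 11}
A ∩ B = {5, 8}
(A ∩ B)' = U \ (A ∩ B) = {1, 2, 3, 4, 6, 7, 9, 10, 11}
Verification via A' ∪ B': A' = {1, 2, 3, 4, 7, 9, 11}, B' = {1, 2, 3, 6, 7, 9, 10}
A' ∪ B' = {1, 2, 3, 4, 6, 7, 9, 10, 11} ✓

{1, 2, 3, 4, 6, 7, 9, 10, 11}


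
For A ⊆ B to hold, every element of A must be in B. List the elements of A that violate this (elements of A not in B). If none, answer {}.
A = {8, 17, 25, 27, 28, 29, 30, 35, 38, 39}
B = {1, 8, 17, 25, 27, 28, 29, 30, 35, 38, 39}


Set A = {8, 17, 25, 27, 28, 29, 30, 35, 38, 39}
Set B = {1, 8, 17, 25, 27, 28, 29, 30, 35, 38, 39}
Check each element of A against B:
8 ∈ B, 17 ∈ B, 25 ∈ B, 27 ∈ B, 28 ∈ B, 29 ∈ B, 30 ∈ B, 35 ∈ B, 38 ∈ B, 39 ∈ B
Elements of A not in B: {}

{}


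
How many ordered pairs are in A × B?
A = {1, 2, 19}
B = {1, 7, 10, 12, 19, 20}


Set A = {1, 2, 19} has 3 elements.
Set B = {1, 7, 10, 12, 19, 20} has 6 elements.
|A × B| = |A| × |B| = 3 × 6 = 18

18


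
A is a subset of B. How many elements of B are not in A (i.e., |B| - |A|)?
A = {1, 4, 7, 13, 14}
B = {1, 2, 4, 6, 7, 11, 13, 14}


Set A = {1, 4, 7, 13, 14}, |A| = 5
Set B = {1, 2, 4, 6, 7, 11, 13, 14}, |B| = 8
Since A ⊆ B: B \ A = {2, 6, 11}
|B| - |A| = 8 - 5 = 3

3


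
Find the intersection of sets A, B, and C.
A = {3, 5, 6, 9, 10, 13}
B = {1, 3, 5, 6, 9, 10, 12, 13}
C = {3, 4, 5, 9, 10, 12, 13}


Set A = {3, 5, 6, 9, 10, 13}
Set B = {1, 3, 5, 6, 9, 10, 12, 13}
Set C = {3, 4, 5, 9, 10, 12, 13}
First, A ∩ B = {3, 5, 6, 9, 10, 13}
Then, (A ∩ B) ∩ C = {3, 5, 9, 10, 13}

{3, 5, 9, 10, 13}


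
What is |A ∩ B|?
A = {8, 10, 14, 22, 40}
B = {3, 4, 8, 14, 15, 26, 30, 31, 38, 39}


Set A = {8, 10, 14, 22, 40}
Set B = {3, 4, 8, 14, 15, 26, 30, 31, 38, 39}
A ∩ B = {8, 14}
|A ∩ B| = 2

2


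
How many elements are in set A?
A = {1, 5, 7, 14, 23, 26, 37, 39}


Set A = {1, 5, 7, 14, 23, 26, 37, 39}
Listing elements: 1, 5, 7, 14, 23, 26, 37, 39
Counting: 8 elements
|A| = 8

8


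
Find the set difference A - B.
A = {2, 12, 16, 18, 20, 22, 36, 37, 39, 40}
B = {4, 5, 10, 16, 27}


Set A = {2, 12, 16, 18, 20, 22, 36, 37, 39, 40}
Set B = {4, 5, 10, 16, 27}
A \ B includes elements in A that are not in B.
Check each element of A:
2 (not in B, keep), 12 (not in B, keep), 16 (in B, remove), 18 (not in B, keep), 20 (not in B, keep), 22 (not in B, keep), 36 (not in B, keep), 37 (not in B, keep), 39 (not in B, keep), 40 (not in B, keep)
A \ B = {2, 12, 18, 20, 22, 36, 37, 39, 40}

{2, 12, 18, 20, 22, 36, 37, 39, 40}


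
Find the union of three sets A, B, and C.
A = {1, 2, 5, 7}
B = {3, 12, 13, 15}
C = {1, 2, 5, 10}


Set A = {1, 2, 5, 7}
Set B = {3, 12, 13, 15}
Set C = {1, 2, 5, 10}
First, A ∪ B = {1, 2, 3, 5, 7, 12, 13, 15}
Then, (A ∪ B) ∪ C = {1, 2, 3, 5, 7, 10, 12, 13, 15}

{1, 2, 3, 5, 7, 10, 12, 13, 15}


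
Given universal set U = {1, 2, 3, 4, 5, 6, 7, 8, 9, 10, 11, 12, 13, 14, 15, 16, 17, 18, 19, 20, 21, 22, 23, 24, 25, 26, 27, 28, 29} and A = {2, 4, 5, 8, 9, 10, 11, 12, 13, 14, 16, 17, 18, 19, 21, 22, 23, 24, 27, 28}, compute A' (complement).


Universal set U = {1, 2, 3, 4, 5, 6, 7, 8, 9, 10, 11, 12, 13, 14, 15, 16, 17, 18, 19, 20, 21, 22, 23, 24, 25, 26, 27, 28, 29}
Set A = {2, 4, 5, 8, 9, 10, 11, 12, 13, 14, 16, 17, 18, 19, 21, 22, 23, 24, 27, 28}
A' = U \ A = elements in U but not in A
Checking each element of U:
1 (not in A, include), 2 (in A, exclude), 3 (not in A, include), 4 (in A, exclude), 5 (in A, exclude), 6 (not in A, include), 7 (not in A, include), 8 (in A, exclude), 9 (in A, exclude), 10 (in A, exclude), 11 (in A, exclude), 12 (in A, exclude), 13 (in A, exclude), 14 (in A, exclude), 15 (not in A, include), 16 (in A, exclude), 17 (in A, exclude), 18 (in A, exclude), 19 (in A, exclude), 20 (not in A, include), 21 (in A, exclude), 22 (in A, exclude), 23 (in A, exclude), 24 (in A, exclude), 25 (not in A, include), 26 (not in A, include), 27 (in A, exclude), 28 (in A, exclude), 29 (not in A, include)
A' = {1, 3, 6, 7, 15, 20, 25, 26, 29}

{1, 3, 6, 7, 15, 20, 25, 26, 29}


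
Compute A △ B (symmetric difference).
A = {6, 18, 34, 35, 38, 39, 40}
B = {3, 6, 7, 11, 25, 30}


Set A = {6, 18, 34, 35, 38, 39, 40}
Set B = {3, 6, 7, 11, 25, 30}
A △ B = (A \ B) ∪ (B \ A)
Elements in A but not B: {18, 34, 35, 38, 39, 40}
Elements in B but not A: {3, 7, 11, 25, 30}
A △ B = {3, 7, 11, 18, 25, 30, 34, 35, 38, 39, 40}

{3, 7, 11, 18, 25, 30, 34, 35, 38, 39, 40}


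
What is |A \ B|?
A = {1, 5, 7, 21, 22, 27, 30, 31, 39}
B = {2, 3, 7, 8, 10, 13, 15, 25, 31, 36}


Set A = {1, 5, 7, 21, 22, 27, 30, 31, 39}
Set B = {2, 3, 7, 8, 10, 13, 15, 25, 31, 36}
A \ B = {1, 5, 21, 22, 27, 30, 39}
|A \ B| = 7

7


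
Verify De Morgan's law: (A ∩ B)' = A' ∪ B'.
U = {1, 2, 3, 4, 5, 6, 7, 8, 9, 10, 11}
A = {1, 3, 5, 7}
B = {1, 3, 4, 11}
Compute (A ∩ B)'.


U = {1, 2, 3, 4, 5, 6, 7, 8, 9, 10, 11}
A = {1, 3, 5, 7}, B = {1, 3, 4, 11}
A ∩ B = {1, 3}
(A ∩ B)' = U \ (A ∩ B) = {2, 4, 5, 6, 7, 8, 9, 10, 11}
Verification via A' ∪ B': A' = {2, 4, 6, 8, 9, 10, 11}, B' = {2, 5, 6, 7, 8, 9, 10}
A' ∪ B' = {2, 4, 5, 6, 7, 8, 9, 10, 11} ✓

{2, 4, 5, 6, 7, 8, 9, 10, 11}


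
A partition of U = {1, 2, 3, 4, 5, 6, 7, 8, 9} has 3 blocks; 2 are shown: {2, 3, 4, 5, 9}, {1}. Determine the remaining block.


U = {1, 2, 3, 4, 5, 6, 7, 8, 9}
Shown blocks: {2, 3, 4, 5, 9}, {1}
A partition's blocks are pairwise disjoint and cover U, so the missing block = U \ (union of shown blocks).
Union of shown blocks: {1, 2, 3, 4, 5, 9}
Missing block = U \ (union) = {6, 7, 8}

{6, 7, 8}


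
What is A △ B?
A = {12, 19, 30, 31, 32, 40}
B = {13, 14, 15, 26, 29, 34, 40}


Set A = {12, 19, 30, 31, 32, 40}
Set B = {13, 14, 15, 26, 29, 34, 40}
A △ B = (A \ B) ∪ (B \ A)
Elements in A but not B: {12, 19, 30, 31, 32}
Elements in B but not A: {13, 14, 15, 26, 29, 34}
A △ B = {12, 13, 14, 15, 19, 26, 29, 30, 31, 32, 34}

{12, 13, 14, 15, 19, 26, 29, 30, 31, 32, 34}


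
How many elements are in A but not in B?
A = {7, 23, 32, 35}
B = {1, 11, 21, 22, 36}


Set A = {7, 23, 32, 35}
Set B = {1, 11, 21, 22, 36}
A \ B = {7, 23, 32, 35}
|A \ B| = 4

4


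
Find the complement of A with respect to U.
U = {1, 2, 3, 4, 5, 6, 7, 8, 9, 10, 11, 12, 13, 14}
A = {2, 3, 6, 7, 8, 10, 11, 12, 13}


Universal set U = {1, 2, 3, 4, 5, 6, 7, 8, 9, 10, 11, 12, 13, 14}
Set A = {2, 3, 6, 7, 8, 10, 11, 12, 13}
A' = U \ A = elements in U but not in A
Checking each element of U:
1 (not in A, include), 2 (in A, exclude), 3 (in A, exclude), 4 (not in A, include), 5 (not in A, include), 6 (in A, exclude), 7 (in A, exclude), 8 (in A, exclude), 9 (not in A, include), 10 (in A, exclude), 11 (in A, exclude), 12 (in A, exclude), 13 (in A, exclude), 14 (not in A, include)
A' = {1, 4, 5, 9, 14}

{1, 4, 5, 9, 14}


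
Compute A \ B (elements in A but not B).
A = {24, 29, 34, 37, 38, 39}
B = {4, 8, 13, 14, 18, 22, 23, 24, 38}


Set A = {24, 29, 34, 37, 38, 39}
Set B = {4, 8, 13, 14, 18, 22, 23, 24, 38}
A \ B includes elements in A that are not in B.
Check each element of A:
24 (in B, remove), 29 (not in B, keep), 34 (not in B, keep), 37 (not in B, keep), 38 (in B, remove), 39 (not in B, keep)
A \ B = {29, 34, 37, 39}

{29, 34, 37, 39}


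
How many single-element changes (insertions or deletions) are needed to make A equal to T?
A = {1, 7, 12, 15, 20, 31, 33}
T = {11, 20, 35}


Set A = {1, 7, 12, 15, 20, 31, 33}
Set T = {11, 20, 35}
Elements to remove from A (in A, not in T): {1, 7, 12, 15, 31, 33} → 6 removals
Elements to add to A (in T, not in A): {11, 35} → 2 additions
Total edits = 6 + 2 = 8

8


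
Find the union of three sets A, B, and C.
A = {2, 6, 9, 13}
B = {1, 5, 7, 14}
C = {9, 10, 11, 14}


Set A = {2, 6, 9, 13}
Set B = {1, 5, 7, 14}
Set C = {9, 10, 11, 14}
First, A ∪ B = {1, 2, 5, 6, 7, 9, 13, 14}
Then, (A ∪ B) ∪ C = {1, 2, 5, 6, 7, 9, 10, 11, 13, 14}

{1, 2, 5, 6, 7, 9, 10, 11, 13, 14}


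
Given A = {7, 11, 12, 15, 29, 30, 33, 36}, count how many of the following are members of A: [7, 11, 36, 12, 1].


Set A = {7, 11, 12, 15, 29, 30, 33, 36}
Candidates: [7, 11, 36, 12, 1]
Check each candidate:
7 ∈ A, 11 ∈ A, 36 ∈ A, 12 ∈ A, 1 ∉ A
Count of candidates in A: 4

4


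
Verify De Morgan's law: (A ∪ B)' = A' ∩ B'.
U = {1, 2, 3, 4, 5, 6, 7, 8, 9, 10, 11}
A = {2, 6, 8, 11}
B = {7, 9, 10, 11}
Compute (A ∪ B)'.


U = {1, 2, 3, 4, 5, 6, 7, 8, 9, 10, 11}
A = {2, 6, 8, 11}, B = {7, 9, 10, 11}
A ∪ B = {2, 6, 7, 8, 9, 10, 11}
(A ∪ B)' = U \ (A ∪ B) = {1, 3, 4, 5}
Verification via A' ∩ B': A' = {1, 3, 4, 5, 7, 9, 10}, B' = {1, 2, 3, 4, 5, 6, 8}
A' ∩ B' = {1, 3, 4, 5} ✓

{1, 3, 4, 5}


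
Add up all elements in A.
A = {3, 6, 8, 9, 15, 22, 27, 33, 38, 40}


Set A = {3, 6, 8, 9, 15, 22, 27, 33, 38, 40}
Sum = 3 + 6 + 8 + 9 + 15 + 22 + 27 + 33 + 38 + 40 = 201

201


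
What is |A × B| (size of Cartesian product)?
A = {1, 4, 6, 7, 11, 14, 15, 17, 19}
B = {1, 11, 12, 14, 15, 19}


Set A = {1, 4, 6, 7, 11, 14, 15, 17, 19} has 9 elements.
Set B = {1, 11, 12, 14, 15, 19} has 6 elements.
|A × B| = |A| × |B| = 9 × 6 = 54

54


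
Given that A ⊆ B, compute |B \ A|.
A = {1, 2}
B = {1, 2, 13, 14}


Set A = {1, 2}, |A| = 2
Set B = {1, 2, 13, 14}, |B| = 4
Since A ⊆ B: B \ A = {13, 14}
|B| - |A| = 4 - 2 = 2

2


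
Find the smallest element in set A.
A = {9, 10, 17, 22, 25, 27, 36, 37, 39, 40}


Set A = {9, 10, 17, 22, 25, 27, 36, 37, 39, 40}
Elements in ascending order: 9, 10, 17, 22, 25, 27, 36, 37, 39, 40
The smallest element is 9.

9


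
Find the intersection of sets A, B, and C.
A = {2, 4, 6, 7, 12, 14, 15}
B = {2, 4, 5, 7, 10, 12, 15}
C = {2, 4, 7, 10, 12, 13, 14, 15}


Set A = {2, 4, 6, 7, 12, 14, 15}
Set B = {2, 4, 5, 7, 10, 12, 15}
Set C = {2, 4, 7, 10, 12, 13, 14, 15}
First, A ∩ B = {2, 4, 7, 12, 15}
Then, (A ∩ B) ∩ C = {2, 4, 7, 12, 15}

{2, 4, 7, 12, 15}


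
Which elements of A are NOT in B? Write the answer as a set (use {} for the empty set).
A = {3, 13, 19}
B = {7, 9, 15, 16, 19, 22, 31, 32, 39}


Set A = {3, 13, 19}
Set B = {7, 9, 15, 16, 19, 22, 31, 32, 39}
Check each element of A against B:
3 ∉ B (include), 13 ∉ B (include), 19 ∈ B
Elements of A not in B: {3, 13}

{3, 13}


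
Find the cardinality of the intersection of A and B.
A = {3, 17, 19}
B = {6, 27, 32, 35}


Set A = {3, 17, 19}
Set B = {6, 27, 32, 35}
A ∩ B = {}
|A ∩ B| = 0

0


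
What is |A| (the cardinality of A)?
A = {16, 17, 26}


Set A = {16, 17, 26}
Listing elements: 16, 17, 26
Counting: 3 elements
|A| = 3

3


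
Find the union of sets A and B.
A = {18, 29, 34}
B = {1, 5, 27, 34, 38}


Set A = {18, 29, 34}
Set B = {1, 5, 27, 34, 38}
A ∪ B includes all elements in either set.
Elements from A: {18, 29, 34}
Elements from B not already included: {1, 5, 27, 38}
A ∪ B = {1, 5, 18, 27, 29, 34, 38}

{1, 5, 18, 27, 29, 34, 38}


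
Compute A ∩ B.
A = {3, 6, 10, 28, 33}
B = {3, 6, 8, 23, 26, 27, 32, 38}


Set A = {3, 6, 10, 28, 33}
Set B = {3, 6, 8, 23, 26, 27, 32, 38}
A ∩ B includes only elements in both sets.
Check each element of A against B:
3 ✓, 6 ✓, 10 ✗, 28 ✗, 33 ✗
A ∩ B = {3, 6}

{3, 6}


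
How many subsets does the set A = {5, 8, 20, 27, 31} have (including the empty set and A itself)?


Set A = {5, 8, 20, 27, 31}
|A| = 5
The power set P(A) contains all subsets of A.
|P(A)| = 2^|A| = 2^5 = 32

32


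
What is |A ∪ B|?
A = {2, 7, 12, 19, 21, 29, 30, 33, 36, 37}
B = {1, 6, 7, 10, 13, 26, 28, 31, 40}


Set A = {2, 7, 12, 19, 21, 29, 30, 33, 36, 37}, |A| = 10
Set B = {1, 6, 7, 10, 13, 26, 28, 31, 40}, |B| = 9
A ∩ B = {7}, |A ∩ B| = 1
|A ∪ B| = |A| + |B| - |A ∩ B| = 10 + 9 - 1 = 18

18


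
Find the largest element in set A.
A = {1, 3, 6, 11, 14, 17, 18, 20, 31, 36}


Set A = {1, 3, 6, 11, 14, 17, 18, 20, 31, 36}
Elements in ascending order: 1, 3, 6, 11, 14, 17, 18, 20, 31, 36
The largest element is 36.

36


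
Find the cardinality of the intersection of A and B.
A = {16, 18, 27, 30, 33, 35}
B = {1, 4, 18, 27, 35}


Set A = {16, 18, 27, 30, 33, 35}
Set B = {1, 4, 18, 27, 35}
A ∩ B = {18, 27, 35}
|A ∩ B| = 3

3


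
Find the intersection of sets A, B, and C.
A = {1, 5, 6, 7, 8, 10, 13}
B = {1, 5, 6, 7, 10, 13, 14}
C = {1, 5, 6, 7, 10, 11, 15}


Set A = {1, 5, 6, 7, 8, 10, 13}
Set B = {1, 5, 6, 7, 10, 13, 14}
Set C = {1, 5, 6, 7, 10, 11, 15}
First, A ∩ B = {1, 5, 6, 7, 10, 13}
Then, (A ∩ B) ∩ C = {1, 5, 6, 7, 10}

{1, 5, 6, 7, 10}


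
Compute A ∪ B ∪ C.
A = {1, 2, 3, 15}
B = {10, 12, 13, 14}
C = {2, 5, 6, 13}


Set A = {1, 2, 3, 15}
Set B = {10, 12, 13, 14}
Set C = {2, 5, 6, 13}
First, A ∪ B = {1, 2, 3, 10, 12, 13, 14, 15}
Then, (A ∪ B) ∪ C = {1, 2, 3, 5, 6, 10, 12, 13, 14, 15}

{1, 2, 3, 5, 6, 10, 12, 13, 14, 15}


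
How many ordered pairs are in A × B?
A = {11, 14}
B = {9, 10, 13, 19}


Set A = {11, 14} has 2 elements.
Set B = {9, 10, 13, 19} has 4 elements.
|A × B| = |A| × |B| = 2 × 4 = 8

8


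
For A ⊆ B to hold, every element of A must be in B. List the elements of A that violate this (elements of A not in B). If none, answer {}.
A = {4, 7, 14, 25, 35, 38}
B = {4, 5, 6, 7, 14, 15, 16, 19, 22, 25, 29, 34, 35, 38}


Set A = {4, 7, 14, 25, 35, 38}
Set B = {4, 5, 6, 7, 14, 15, 16, 19, 22, 25, 29, 34, 35, 38}
Check each element of A against B:
4 ∈ B, 7 ∈ B, 14 ∈ B, 25 ∈ B, 35 ∈ B, 38 ∈ B
Elements of A not in B: {}

{}


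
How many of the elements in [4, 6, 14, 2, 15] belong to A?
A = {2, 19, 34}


Set A = {2, 19, 34}
Candidates: [4, 6, 14, 2, 15]
Check each candidate:
4 ∉ A, 6 ∉ A, 14 ∉ A, 2 ∈ A, 15 ∉ A
Count of candidates in A: 1

1


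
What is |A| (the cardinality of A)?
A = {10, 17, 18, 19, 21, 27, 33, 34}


Set A = {10, 17, 18, 19, 21, 27, 33, 34}
Listing elements: 10, 17, 18, 19, 21, 27, 33, 34
Counting: 8 elements
|A| = 8

8


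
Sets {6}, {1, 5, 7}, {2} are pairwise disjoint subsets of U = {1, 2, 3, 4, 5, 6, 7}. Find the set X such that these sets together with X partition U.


U = {1, 2, 3, 4, 5, 6, 7}
Shown blocks: {6}, {1, 5, 7}, {2}
A partition's blocks are pairwise disjoint and cover U, so the missing block = U \ (union of shown blocks).
Union of shown blocks: {1, 2, 5, 6, 7}
Missing block = U \ (union) = {3, 4}

{3, 4}


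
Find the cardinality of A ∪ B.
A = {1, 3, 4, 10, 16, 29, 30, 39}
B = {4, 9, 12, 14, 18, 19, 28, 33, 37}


Set A = {1, 3, 4, 10, 16, 29, 30, 39}, |A| = 8
Set B = {4, 9, 12, 14, 18, 19, 28, 33, 37}, |B| = 9
A ∩ B = {4}, |A ∩ B| = 1
|A ∪ B| = |A| + |B| - |A ∩ B| = 8 + 9 - 1 = 16

16


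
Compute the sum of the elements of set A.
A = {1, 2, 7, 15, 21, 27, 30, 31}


Set A = {1, 2, 7, 15, 21, 27, 30, 31}
Sum = 1 + 2 + 7 + 15 + 21 + 27 + 30 + 31 = 134

134


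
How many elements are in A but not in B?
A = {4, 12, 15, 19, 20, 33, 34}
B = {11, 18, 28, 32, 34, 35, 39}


Set A = {4, 12, 15, 19, 20, 33, 34}
Set B = {11, 18, 28, 32, 34, 35, 39}
A \ B = {4, 12, 15, 19, 20, 33}
|A \ B| = 6

6


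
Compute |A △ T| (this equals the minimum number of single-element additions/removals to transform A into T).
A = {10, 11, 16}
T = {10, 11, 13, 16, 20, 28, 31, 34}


Set A = {10, 11, 16}
Set T = {10, 11, 13, 16, 20, 28, 31, 34}
Elements to remove from A (in A, not in T): {} → 0 removals
Elements to add to A (in T, not in A): {13, 20, 28, 31, 34} → 5 additions
Total edits = 0 + 5 = 5

5


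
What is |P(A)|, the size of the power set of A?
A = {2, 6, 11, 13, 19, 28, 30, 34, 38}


Set A = {2, 6, 11, 13, 19, 28, 30, 34, 38}
|A| = 9
The power set P(A) contains all subsets of A.
|P(A)| = 2^|A| = 2^9 = 512

512


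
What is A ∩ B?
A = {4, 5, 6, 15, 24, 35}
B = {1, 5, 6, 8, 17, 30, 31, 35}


Set A = {4, 5, 6, 15, 24, 35}
Set B = {1, 5, 6, 8, 17, 30, 31, 35}
A ∩ B includes only elements in both sets.
Check each element of A against B:
4 ✗, 5 ✓, 6 ✓, 15 ✗, 24 ✗, 35 ✓
A ∩ B = {5, 6, 35}

{5, 6, 35}


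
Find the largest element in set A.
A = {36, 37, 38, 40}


Set A = {36, 37, 38, 40}
Elements in ascending order: 36, 37, 38, 40
The largest element is 40.

40


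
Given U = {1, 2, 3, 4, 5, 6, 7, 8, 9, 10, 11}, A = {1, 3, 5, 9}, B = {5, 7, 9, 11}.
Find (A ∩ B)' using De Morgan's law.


U = {1, 2, 3, 4, 5, 6, 7, 8, 9, 10, 11}
A = {1, 3, 5, 9}, B = {5, 7, 9, 11}
A ∩ B = {5, 9}
(A ∩ B)' = U \ (A ∩ B) = {1, 2, 3, 4, 6, 7, 8, 10, 11}
Verification via A' ∪ B': A' = {2, 4, 6, 7, 8, 10, 11}, B' = {1, 2, 3, 4, 6, 8, 10}
A' ∪ B' = {1, 2, 3, 4, 6, 7, 8, 10, 11} ✓

{1, 2, 3, 4, 6, 7, 8, 10, 11}


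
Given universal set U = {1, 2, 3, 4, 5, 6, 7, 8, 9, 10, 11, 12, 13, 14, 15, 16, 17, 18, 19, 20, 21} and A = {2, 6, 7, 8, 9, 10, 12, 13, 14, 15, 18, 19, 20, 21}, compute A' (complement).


Universal set U = {1, 2, 3, 4, 5, 6, 7, 8, 9, 10, 11, 12, 13, 14, 15, 16, 17, 18, 19, 20, 21}
Set A = {2, 6, 7, 8, 9, 10, 12, 13, 14, 15, 18, 19, 20, 21}
A' = U \ A = elements in U but not in A
Checking each element of U:
1 (not in A, include), 2 (in A, exclude), 3 (not in A, include), 4 (not in A, include), 5 (not in A, include), 6 (in A, exclude), 7 (in A, exclude), 8 (in A, exclude), 9 (in A, exclude), 10 (in A, exclude), 11 (not in A, include), 12 (in A, exclude), 13 (in A, exclude), 14 (in A, exclude), 15 (in A, exclude), 16 (not in A, include), 17 (not in A, include), 18 (in A, exclude), 19 (in A, exclude), 20 (in A, exclude), 21 (in A, exclude)
A' = {1, 3, 4, 5, 11, 16, 17}

{1, 3, 4, 5, 11, 16, 17}


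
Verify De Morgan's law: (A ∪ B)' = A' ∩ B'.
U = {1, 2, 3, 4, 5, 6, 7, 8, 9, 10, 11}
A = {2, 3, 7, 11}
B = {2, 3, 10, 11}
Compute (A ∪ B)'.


U = {1, 2, 3, 4, 5, 6, 7, 8, 9, 10, 11}
A = {2, 3, 7, 11}, B = {2, 3, 10, 11}
A ∪ B = {2, 3, 7, 10, 11}
(A ∪ B)' = U \ (A ∪ B) = {1, 4, 5, 6, 8, 9}
Verification via A' ∩ B': A' = {1, 4, 5, 6, 8, 9, 10}, B' = {1, 4, 5, 6, 7, 8, 9}
A' ∩ B' = {1, 4, 5, 6, 8, 9} ✓

{1, 4, 5, 6, 8, 9}


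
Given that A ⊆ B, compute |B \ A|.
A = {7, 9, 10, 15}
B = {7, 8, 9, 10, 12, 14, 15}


Set A = {7, 9, 10, 15}, |A| = 4
Set B = {7, 8, 9, 10, 12, 14, 15}, |B| = 7
Since A ⊆ B: B \ A = {8, 12, 14}
|B| - |A| = 7 - 4 = 3

3


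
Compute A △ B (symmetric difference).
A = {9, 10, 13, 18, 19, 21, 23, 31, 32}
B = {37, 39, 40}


Set A = {9, 10, 13, 18, 19, 21, 23, 31, 32}
Set B = {37, 39, 40}
A △ B = (A \ B) ∪ (B \ A)
Elements in A but not B: {9, 10, 13, 18, 19, 21, 23, 31, 32}
Elements in B but not A: {37, 39, 40}
A △ B = {9, 10, 13, 18, 19, 21, 23, 31, 32, 37, 39, 40}

{9, 10, 13, 18, 19, 21, 23, 31, 32, 37, 39, 40}


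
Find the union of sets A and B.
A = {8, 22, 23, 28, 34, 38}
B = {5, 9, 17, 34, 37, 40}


Set A = {8, 22, 23, 28, 34, 38}
Set B = {5, 9, 17, 34, 37, 40}
A ∪ B includes all elements in either set.
Elements from A: {8, 22, 23, 28, 34, 38}
Elements from B not already included: {5, 9, 17, 37, 40}
A ∪ B = {5, 8, 9, 17, 22, 23, 28, 34, 37, 38, 40}

{5, 8, 9, 17, 22, 23, 28, 34, 37, 38, 40}


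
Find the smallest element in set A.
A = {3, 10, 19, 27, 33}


Set A = {3, 10, 19, 27, 33}
Elements in ascending order: 3, 10, 19, 27, 33
The smallest element is 3.

3


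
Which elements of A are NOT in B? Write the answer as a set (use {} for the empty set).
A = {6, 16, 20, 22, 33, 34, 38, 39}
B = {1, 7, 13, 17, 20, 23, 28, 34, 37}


Set A = {6, 16, 20, 22, 33, 34, 38, 39}
Set B = {1, 7, 13, 17, 20, 23, 28, 34, 37}
Check each element of A against B:
6 ∉ B (include), 16 ∉ B (include), 20 ∈ B, 22 ∉ B (include), 33 ∉ B (include), 34 ∈ B, 38 ∉ B (include), 39 ∉ B (include)
Elements of A not in B: {6, 16, 22, 33, 38, 39}

{6, 16, 22, 33, 38, 39}


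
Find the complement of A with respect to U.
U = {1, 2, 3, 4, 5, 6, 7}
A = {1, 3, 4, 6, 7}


Universal set U = {1, 2, 3, 4, 5, 6, 7}
Set A = {1, 3, 4, 6, 7}
A' = U \ A = elements in U but not in A
Checking each element of U:
1 (in A, exclude), 2 (not in A, include), 3 (in A, exclude), 4 (in A, exclude), 5 (not in A, include), 6 (in A, exclude), 7 (in A, exclude)
A' = {2, 5}

{2, 5}


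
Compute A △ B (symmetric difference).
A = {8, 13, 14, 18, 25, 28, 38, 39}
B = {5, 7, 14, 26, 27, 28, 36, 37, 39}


Set A = {8, 13, 14, 18, 25, 28, 38, 39}
Set B = {5, 7, 14, 26, 27, 28, 36, 37, 39}
A △ B = (A \ B) ∪ (B \ A)
Elements in A but not B: {8, 13, 18, 25, 38}
Elements in B but not A: {5, 7, 26, 27, 36, 37}
A △ B = {5, 7, 8, 13, 18, 25, 26, 27, 36, 37, 38}

{5, 7, 8, 13, 18, 25, 26, 27, 36, 37, 38}


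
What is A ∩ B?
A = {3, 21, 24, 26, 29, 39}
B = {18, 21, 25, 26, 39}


Set A = {3, 21, 24, 26, 29, 39}
Set B = {18, 21, 25, 26, 39}
A ∩ B includes only elements in both sets.
Check each element of A against B:
3 ✗, 21 ✓, 24 ✗, 26 ✓, 29 ✗, 39 ✓
A ∩ B = {21, 26, 39}

{21, 26, 39}


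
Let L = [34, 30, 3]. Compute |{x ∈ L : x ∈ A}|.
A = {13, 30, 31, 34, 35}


Set A = {13, 30, 31, 34, 35}
Candidates: [34, 30, 3]
Check each candidate:
34 ∈ A, 30 ∈ A, 3 ∉ A
Count of candidates in A: 2

2


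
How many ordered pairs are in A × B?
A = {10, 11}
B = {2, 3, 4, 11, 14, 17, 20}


Set A = {10, 11} has 2 elements.
Set B = {2, 3, 4, 11, 14, 17, 20} has 7 elements.
|A × B| = |A| × |B| = 2 × 7 = 14

14


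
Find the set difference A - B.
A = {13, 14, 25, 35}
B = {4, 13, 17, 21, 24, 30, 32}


Set A = {13, 14, 25, 35}
Set B = {4, 13, 17, 21, 24, 30, 32}
A \ B includes elements in A that are not in B.
Check each element of A:
13 (in B, remove), 14 (not in B, keep), 25 (not in B, keep), 35 (not in B, keep)
A \ B = {14, 25, 35}

{14, 25, 35}


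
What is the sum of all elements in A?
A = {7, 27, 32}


Set A = {7, 27, 32}
Sum = 7 + 27 + 32 = 66

66


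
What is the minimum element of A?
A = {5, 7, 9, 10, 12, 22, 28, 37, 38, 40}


Set A = {5, 7, 9, 10, 12, 22, 28, 37, 38, 40}
Elements in ascending order: 5, 7, 9, 10, 12, 22, 28, 37, 38, 40
The smallest element is 5.

5


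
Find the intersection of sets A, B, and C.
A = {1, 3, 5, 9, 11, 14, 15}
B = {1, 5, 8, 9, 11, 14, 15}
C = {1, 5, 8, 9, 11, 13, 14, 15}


Set A = {1, 3, 5, 9, 11, 14, 15}
Set B = {1, 5, 8, 9, 11, 14, 15}
Set C = {1, 5, 8, 9, 11, 13, 14, 15}
First, A ∩ B = {1, 5, 9, 11, 14, 15}
Then, (A ∩ B) ∩ C = {1, 5, 9, 11, 14, 15}

{1, 5, 9, 11, 14, 15}


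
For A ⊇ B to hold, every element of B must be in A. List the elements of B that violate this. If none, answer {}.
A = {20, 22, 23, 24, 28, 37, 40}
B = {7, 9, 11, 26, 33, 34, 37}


Set A = {20, 22, 23, 24, 28, 37, 40}
Set B = {7, 9, 11, 26, 33, 34, 37}
Check each element of B against A:
7 ∉ A (include), 9 ∉ A (include), 11 ∉ A (include), 26 ∉ A (include), 33 ∉ A (include), 34 ∉ A (include), 37 ∈ A
Elements of B not in A: {7, 9, 11, 26, 33, 34}

{7, 9, 11, 26, 33, 34}


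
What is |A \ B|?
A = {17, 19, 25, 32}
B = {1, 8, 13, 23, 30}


Set A = {17, 19, 25, 32}
Set B = {1, 8, 13, 23, 30}
A \ B = {17, 19, 25, 32}
|A \ B| = 4

4


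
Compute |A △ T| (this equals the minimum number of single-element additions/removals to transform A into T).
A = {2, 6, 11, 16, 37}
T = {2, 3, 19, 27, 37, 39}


Set A = {2, 6, 11, 16, 37}
Set T = {2, 3, 19, 27, 37, 39}
Elements to remove from A (in A, not in T): {6, 11, 16} → 3 removals
Elements to add to A (in T, not in A): {3, 19, 27, 39} → 4 additions
Total edits = 3 + 4 = 7

7


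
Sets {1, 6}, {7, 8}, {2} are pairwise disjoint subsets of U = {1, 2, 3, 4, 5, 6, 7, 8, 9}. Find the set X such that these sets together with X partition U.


U = {1, 2, 3, 4, 5, 6, 7, 8, 9}
Shown blocks: {1, 6}, {7, 8}, {2}
A partition's blocks are pairwise disjoint and cover U, so the missing block = U \ (union of shown blocks).
Union of shown blocks: {1, 2, 6, 7, 8}
Missing block = U \ (union) = {3, 4, 5, 9}

{3, 4, 5, 9}


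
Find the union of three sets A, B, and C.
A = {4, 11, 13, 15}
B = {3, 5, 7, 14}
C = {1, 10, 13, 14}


Set A = {4, 11, 13, 15}
Set B = {3, 5, 7, 14}
Set C = {1, 10, 13, 14}
First, A ∪ B = {3, 4, 5, 7, 11, 13, 14, 15}
Then, (A ∪ B) ∪ C = {1, 3, 4, 5, 7, 10, 11, 13, 14, 15}

{1, 3, 4, 5, 7, 10, 11, 13, 14, 15}


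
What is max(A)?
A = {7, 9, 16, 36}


Set A = {7, 9, 16, 36}
Elements in ascending order: 7, 9, 16, 36
The largest element is 36.

36


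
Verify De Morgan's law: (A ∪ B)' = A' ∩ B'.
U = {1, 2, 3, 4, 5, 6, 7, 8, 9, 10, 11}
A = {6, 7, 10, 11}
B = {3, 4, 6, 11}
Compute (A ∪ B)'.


U = {1, 2, 3, 4, 5, 6, 7, 8, 9, 10, 11}
A = {6, 7, 10, 11}, B = {3, 4, 6, 11}
A ∪ B = {3, 4, 6, 7, 10, 11}
(A ∪ B)' = U \ (A ∪ B) = {1, 2, 5, 8, 9}
Verification via A' ∩ B': A' = {1, 2, 3, 4, 5, 8, 9}, B' = {1, 2, 5, 7, 8, 9, 10}
A' ∩ B' = {1, 2, 5, 8, 9} ✓

{1, 2, 5, 8, 9}


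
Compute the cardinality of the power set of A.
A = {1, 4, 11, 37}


Set A = {1, 4, 11, 37}
|A| = 4
The power set P(A) contains all subsets of A.
|P(A)| = 2^|A| = 2^4 = 16

16


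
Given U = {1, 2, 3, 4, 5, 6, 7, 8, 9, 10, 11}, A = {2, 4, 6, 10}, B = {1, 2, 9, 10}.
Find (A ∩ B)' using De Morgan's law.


U = {1, 2, 3, 4, 5, 6, 7, 8, 9, 10, 11}
A = {2, 4, 6, 10}, B = {1, 2, 9, 10}
A ∩ B = {2, 10}
(A ∩ B)' = U \ (A ∩ B) = {1, 3, 4, 5, 6, 7, 8, 9, 11}
Verification via A' ∪ B': A' = {1, 3, 5, 7, 8, 9, 11}, B' = {3, 4, 5, 6, 7, 8, 11}
A' ∪ B' = {1, 3, 4, 5, 6, 7, 8, 9, 11} ✓

{1, 3, 4, 5, 6, 7, 8, 9, 11}


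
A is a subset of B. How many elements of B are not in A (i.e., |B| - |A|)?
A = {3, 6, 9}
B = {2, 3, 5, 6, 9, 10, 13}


Set A = {3, 6, 9}, |A| = 3
Set B = {2, 3, 5, 6, 9, 10, 13}, |B| = 7
Since A ⊆ B: B \ A = {2, 5, 10, 13}
|B| - |A| = 7 - 3 = 4

4


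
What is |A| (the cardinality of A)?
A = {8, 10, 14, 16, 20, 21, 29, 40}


Set A = {8, 10, 14, 16, 20, 21, 29, 40}
Listing elements: 8, 10, 14, 16, 20, 21, 29, 40
Counting: 8 elements
|A| = 8

8


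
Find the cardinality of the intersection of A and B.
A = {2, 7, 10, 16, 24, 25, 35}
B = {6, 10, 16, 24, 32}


Set A = {2, 7, 10, 16, 24, 25, 35}
Set B = {6, 10, 16, 24, 32}
A ∩ B = {10, 16, 24}
|A ∩ B| = 3

3


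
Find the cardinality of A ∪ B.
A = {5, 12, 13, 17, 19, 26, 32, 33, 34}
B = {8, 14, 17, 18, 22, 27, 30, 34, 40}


Set A = {5, 12, 13, 17, 19, 26, 32, 33, 34}, |A| = 9
Set B = {8, 14, 17, 18, 22, 27, 30, 34, 40}, |B| = 9
A ∩ B = {17, 34}, |A ∩ B| = 2
|A ∪ B| = |A| + |B| - |A ∩ B| = 9 + 9 - 2 = 16

16


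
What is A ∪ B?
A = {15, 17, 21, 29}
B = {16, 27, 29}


Set A = {15, 17, 21, 29}
Set B = {16, 27, 29}
A ∪ B includes all elements in either set.
Elements from A: {15, 17, 21, 29}
Elements from B not already included: {16, 27}
A ∪ B = {15, 16, 17, 21, 27, 29}

{15, 16, 17, 21, 27, 29}


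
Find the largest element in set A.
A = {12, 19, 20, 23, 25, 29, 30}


Set A = {12, 19, 20, 23, 25, 29, 30}
Elements in ascending order: 12, 19, 20, 23, 25, 29, 30
The largest element is 30.

30


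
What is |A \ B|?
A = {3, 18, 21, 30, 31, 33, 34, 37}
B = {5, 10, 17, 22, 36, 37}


Set A = {3, 18, 21, 30, 31, 33, 34, 37}
Set B = {5, 10, 17, 22, 36, 37}
A \ B = {3, 18, 21, 30, 31, 33, 34}
|A \ B| = 7

7


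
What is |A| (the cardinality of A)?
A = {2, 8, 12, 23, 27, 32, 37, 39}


Set A = {2, 8, 12, 23, 27, 32, 37, 39}
Listing elements: 2, 8, 12, 23, 27, 32, 37, 39
Counting: 8 elements
|A| = 8

8


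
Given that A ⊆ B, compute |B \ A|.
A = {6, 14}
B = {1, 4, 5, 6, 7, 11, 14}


Set A = {6, 14}, |A| = 2
Set B = {1, 4, 5, 6, 7, 11, 14}, |B| = 7
Since A ⊆ B: B \ A = {1, 4, 5, 7, 11}
|B| - |A| = 7 - 2 = 5

5


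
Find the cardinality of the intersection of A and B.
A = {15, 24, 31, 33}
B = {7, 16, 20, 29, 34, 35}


Set A = {15, 24, 31, 33}
Set B = {7, 16, 20, 29, 34, 35}
A ∩ B = {}
|A ∩ B| = 0

0


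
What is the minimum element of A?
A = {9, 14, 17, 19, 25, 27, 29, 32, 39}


Set A = {9, 14, 17, 19, 25, 27, 29, 32, 39}
Elements in ascending order: 9, 14, 17, 19, 25, 27, 29, 32, 39
The smallest element is 9.

9


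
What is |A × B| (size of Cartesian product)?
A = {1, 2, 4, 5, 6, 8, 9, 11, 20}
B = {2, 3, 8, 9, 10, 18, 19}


Set A = {1, 2, 4, 5, 6, 8, 9, 11, 20} has 9 elements.
Set B = {2, 3, 8, 9, 10, 18, 19} has 7 elements.
|A × B| = |A| × |B| = 9 × 7 = 63

63


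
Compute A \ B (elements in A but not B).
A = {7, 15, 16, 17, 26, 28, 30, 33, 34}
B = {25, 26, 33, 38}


Set A = {7, 15, 16, 17, 26, 28, 30, 33, 34}
Set B = {25, 26, 33, 38}
A \ B includes elements in A that are not in B.
Check each element of A:
7 (not in B, keep), 15 (not in B, keep), 16 (not in B, keep), 17 (not in B, keep), 26 (in B, remove), 28 (not in B, keep), 30 (not in B, keep), 33 (in B, remove), 34 (not in B, keep)
A \ B = {7, 15, 16, 17, 28, 30, 34}

{7, 15, 16, 17, 28, 30, 34}


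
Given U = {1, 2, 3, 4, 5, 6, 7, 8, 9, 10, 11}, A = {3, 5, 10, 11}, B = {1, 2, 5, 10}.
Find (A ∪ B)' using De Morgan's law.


U = {1, 2, 3, 4, 5, 6, 7, 8, 9, 10, 11}
A = {3, 5, 10, 11}, B = {1, 2, 5, 10}
A ∪ B = {1, 2, 3, 5, 10, 11}
(A ∪ B)' = U \ (A ∪ B) = {4, 6, 7, 8, 9}
Verification via A' ∩ B': A' = {1, 2, 4, 6, 7, 8, 9}, B' = {3, 4, 6, 7, 8, 9, 11}
A' ∩ B' = {4, 6, 7, 8, 9} ✓

{4, 6, 7, 8, 9}
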